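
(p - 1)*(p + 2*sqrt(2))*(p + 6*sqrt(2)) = p^3 - p^2 + 8*sqrt(2)*p^2 - 8*sqrt(2)*p + 24*p - 24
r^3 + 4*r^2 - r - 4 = (r - 1)*(r + 1)*(r + 4)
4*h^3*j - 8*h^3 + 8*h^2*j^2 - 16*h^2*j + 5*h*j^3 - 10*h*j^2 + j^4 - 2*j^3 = (h + j)*(2*h + j)^2*(j - 2)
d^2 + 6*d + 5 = (d + 1)*(d + 5)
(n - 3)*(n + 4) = n^2 + n - 12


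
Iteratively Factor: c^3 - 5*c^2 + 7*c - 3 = (c - 1)*(c^2 - 4*c + 3) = (c - 1)^2*(c - 3)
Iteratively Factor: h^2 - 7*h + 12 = (h - 3)*(h - 4)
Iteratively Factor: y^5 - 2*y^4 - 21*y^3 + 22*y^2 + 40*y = (y)*(y^4 - 2*y^3 - 21*y^2 + 22*y + 40) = y*(y + 1)*(y^3 - 3*y^2 - 18*y + 40) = y*(y + 1)*(y + 4)*(y^2 - 7*y + 10) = y*(y - 2)*(y + 1)*(y + 4)*(y - 5)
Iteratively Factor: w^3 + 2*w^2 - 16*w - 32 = (w + 4)*(w^2 - 2*w - 8) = (w - 4)*(w + 4)*(w + 2)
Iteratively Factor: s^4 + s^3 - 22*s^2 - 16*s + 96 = (s - 2)*(s^3 + 3*s^2 - 16*s - 48) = (s - 2)*(s + 3)*(s^2 - 16) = (s - 4)*(s - 2)*(s + 3)*(s + 4)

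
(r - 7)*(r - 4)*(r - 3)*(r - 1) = r^4 - 15*r^3 + 75*r^2 - 145*r + 84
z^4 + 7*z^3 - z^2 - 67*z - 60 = (z - 3)*(z + 1)*(z + 4)*(z + 5)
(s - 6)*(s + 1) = s^2 - 5*s - 6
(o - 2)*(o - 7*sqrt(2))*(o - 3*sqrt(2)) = o^3 - 10*sqrt(2)*o^2 - 2*o^2 + 20*sqrt(2)*o + 42*o - 84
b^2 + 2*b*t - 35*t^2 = (b - 5*t)*(b + 7*t)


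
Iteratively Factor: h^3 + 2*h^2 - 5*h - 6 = (h - 2)*(h^2 + 4*h + 3) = (h - 2)*(h + 3)*(h + 1)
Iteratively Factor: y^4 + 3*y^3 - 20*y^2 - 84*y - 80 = (y + 4)*(y^3 - y^2 - 16*y - 20) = (y - 5)*(y + 4)*(y^2 + 4*y + 4) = (y - 5)*(y + 2)*(y + 4)*(y + 2)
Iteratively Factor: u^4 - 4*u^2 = (u)*(u^3 - 4*u) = u^2*(u^2 - 4) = u^2*(u - 2)*(u + 2)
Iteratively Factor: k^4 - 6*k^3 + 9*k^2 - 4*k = (k)*(k^3 - 6*k^2 + 9*k - 4) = k*(k - 1)*(k^2 - 5*k + 4) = k*(k - 4)*(k - 1)*(k - 1)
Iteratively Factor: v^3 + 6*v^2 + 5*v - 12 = (v - 1)*(v^2 + 7*v + 12) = (v - 1)*(v + 4)*(v + 3)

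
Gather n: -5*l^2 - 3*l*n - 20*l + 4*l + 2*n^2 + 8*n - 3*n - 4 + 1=-5*l^2 - 16*l + 2*n^2 + n*(5 - 3*l) - 3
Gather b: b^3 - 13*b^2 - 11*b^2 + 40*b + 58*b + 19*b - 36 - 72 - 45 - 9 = b^3 - 24*b^2 + 117*b - 162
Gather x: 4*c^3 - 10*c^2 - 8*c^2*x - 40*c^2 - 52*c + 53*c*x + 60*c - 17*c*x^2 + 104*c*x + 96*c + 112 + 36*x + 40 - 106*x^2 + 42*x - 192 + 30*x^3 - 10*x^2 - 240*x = 4*c^3 - 50*c^2 + 104*c + 30*x^3 + x^2*(-17*c - 116) + x*(-8*c^2 + 157*c - 162) - 40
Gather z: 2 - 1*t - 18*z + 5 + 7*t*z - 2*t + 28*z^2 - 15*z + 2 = -3*t + 28*z^2 + z*(7*t - 33) + 9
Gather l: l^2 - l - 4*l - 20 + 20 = l^2 - 5*l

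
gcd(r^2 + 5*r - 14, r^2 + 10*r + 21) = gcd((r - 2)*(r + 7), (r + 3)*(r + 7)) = r + 7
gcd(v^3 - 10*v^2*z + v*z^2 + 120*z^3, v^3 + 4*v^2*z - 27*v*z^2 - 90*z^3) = -v^2 + 2*v*z + 15*z^2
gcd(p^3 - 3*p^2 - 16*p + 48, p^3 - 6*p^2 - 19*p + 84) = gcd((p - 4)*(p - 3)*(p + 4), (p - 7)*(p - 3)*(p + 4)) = p^2 + p - 12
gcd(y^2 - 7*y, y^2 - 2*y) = y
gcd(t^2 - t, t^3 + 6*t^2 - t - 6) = t - 1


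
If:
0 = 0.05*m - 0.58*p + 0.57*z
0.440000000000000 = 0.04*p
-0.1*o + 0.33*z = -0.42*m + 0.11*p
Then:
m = 127.6 - 11.4*z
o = 523.82 - 44.58*z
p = 11.00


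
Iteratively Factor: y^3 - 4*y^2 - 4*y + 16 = (y + 2)*(y^2 - 6*y + 8) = (y - 4)*(y + 2)*(y - 2)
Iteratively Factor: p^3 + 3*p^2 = (p)*(p^2 + 3*p) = p*(p + 3)*(p)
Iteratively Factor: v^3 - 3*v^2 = (v - 3)*(v^2) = v*(v - 3)*(v)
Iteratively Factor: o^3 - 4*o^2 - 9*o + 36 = (o - 3)*(o^2 - o - 12) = (o - 4)*(o - 3)*(o + 3)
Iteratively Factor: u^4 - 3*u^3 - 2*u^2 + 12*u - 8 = (u + 2)*(u^3 - 5*u^2 + 8*u - 4) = (u - 2)*(u + 2)*(u^2 - 3*u + 2) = (u - 2)^2*(u + 2)*(u - 1)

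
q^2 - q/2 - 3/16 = (q - 3/4)*(q + 1/4)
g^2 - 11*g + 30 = (g - 6)*(g - 5)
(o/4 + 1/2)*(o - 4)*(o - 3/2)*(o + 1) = o^4/4 - 5*o^3/8 - 17*o^2/8 + 7*o/4 + 3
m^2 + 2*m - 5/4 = (m - 1/2)*(m + 5/2)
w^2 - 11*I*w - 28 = (w - 7*I)*(w - 4*I)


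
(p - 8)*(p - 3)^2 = p^3 - 14*p^2 + 57*p - 72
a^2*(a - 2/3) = a^3 - 2*a^2/3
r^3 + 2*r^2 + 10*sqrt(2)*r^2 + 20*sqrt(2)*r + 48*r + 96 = (r + 2)*(r + 4*sqrt(2))*(r + 6*sqrt(2))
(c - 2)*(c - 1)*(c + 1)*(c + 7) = c^4 + 5*c^3 - 15*c^2 - 5*c + 14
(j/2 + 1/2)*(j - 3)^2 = j^3/2 - 5*j^2/2 + 3*j/2 + 9/2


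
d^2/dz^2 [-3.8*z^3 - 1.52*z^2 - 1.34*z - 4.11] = -22.8*z - 3.04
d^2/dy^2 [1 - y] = 0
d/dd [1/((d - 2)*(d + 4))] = 2*(-d - 1)/(d^4 + 4*d^3 - 12*d^2 - 32*d + 64)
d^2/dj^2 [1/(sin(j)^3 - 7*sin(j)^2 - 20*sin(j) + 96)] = (-9*sin(j)^6 + 77*sin(j)^5 - 144*sin(j)^4 + 332*sin(j)^3 - 2914*sin(j)^2 - 1656*sin(j) + 2144)/(sin(j)^3 - 7*sin(j)^2 - 20*sin(j) + 96)^3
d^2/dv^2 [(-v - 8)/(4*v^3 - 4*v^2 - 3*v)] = 24*(-4*v^5 - 60*v^4 + 83*v^3 - 8*v^2 - 24*v - 6)/(v^3*(64*v^6 - 192*v^5 + 48*v^4 + 224*v^3 - 36*v^2 - 108*v - 27))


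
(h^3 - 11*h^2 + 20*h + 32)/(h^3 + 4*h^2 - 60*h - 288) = (h^2 - 3*h - 4)/(h^2 + 12*h + 36)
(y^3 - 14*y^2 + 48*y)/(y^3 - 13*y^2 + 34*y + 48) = y/(y + 1)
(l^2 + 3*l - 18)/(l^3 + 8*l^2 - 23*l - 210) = (l - 3)/(l^2 + 2*l - 35)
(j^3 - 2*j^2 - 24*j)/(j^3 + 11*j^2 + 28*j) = (j - 6)/(j + 7)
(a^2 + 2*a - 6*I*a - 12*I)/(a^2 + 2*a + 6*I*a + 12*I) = (a - 6*I)/(a + 6*I)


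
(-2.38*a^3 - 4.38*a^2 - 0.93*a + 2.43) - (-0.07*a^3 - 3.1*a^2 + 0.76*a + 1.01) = -2.31*a^3 - 1.28*a^2 - 1.69*a + 1.42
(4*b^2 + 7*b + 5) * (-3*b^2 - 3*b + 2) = -12*b^4 - 33*b^3 - 28*b^2 - b + 10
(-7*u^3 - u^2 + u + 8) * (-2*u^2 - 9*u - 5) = 14*u^5 + 65*u^4 + 42*u^3 - 20*u^2 - 77*u - 40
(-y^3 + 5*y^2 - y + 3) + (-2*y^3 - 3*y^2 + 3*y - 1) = -3*y^3 + 2*y^2 + 2*y + 2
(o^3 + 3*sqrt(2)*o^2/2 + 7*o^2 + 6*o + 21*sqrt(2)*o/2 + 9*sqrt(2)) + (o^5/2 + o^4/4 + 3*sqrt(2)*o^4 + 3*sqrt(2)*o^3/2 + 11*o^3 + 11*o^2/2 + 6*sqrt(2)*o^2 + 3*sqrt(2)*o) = o^5/2 + o^4/4 + 3*sqrt(2)*o^4 + 3*sqrt(2)*o^3/2 + 12*o^3 + 15*sqrt(2)*o^2/2 + 25*o^2/2 + 6*o + 27*sqrt(2)*o/2 + 9*sqrt(2)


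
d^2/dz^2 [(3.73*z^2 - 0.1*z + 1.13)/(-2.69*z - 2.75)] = -74.249336/(19.465109*z^3 + 59.697825*z^2 + 61.029375*z + 20.796875)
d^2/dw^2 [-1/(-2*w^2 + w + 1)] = 2*(4*w^2 - 2*w - (4*w - 1)^2 - 2)/(-2*w^2 + w + 1)^3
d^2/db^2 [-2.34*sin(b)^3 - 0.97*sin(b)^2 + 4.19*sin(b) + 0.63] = -2.435*sin(b) - 5.265*sin(3*b) - 1.94*cos(2*b)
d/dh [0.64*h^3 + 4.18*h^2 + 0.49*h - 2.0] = 1.92*h^2 + 8.36*h + 0.49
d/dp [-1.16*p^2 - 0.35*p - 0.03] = -2.32*p - 0.35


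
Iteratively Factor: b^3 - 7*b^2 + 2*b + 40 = (b - 4)*(b^2 - 3*b - 10) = (b - 5)*(b - 4)*(b + 2)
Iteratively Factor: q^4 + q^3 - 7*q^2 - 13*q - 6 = (q - 3)*(q^3 + 4*q^2 + 5*q + 2) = (q - 3)*(q + 1)*(q^2 + 3*q + 2) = (q - 3)*(q + 1)^2*(q + 2)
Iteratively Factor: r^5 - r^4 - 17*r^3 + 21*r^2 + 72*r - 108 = (r + 3)*(r^4 - 4*r^3 - 5*r^2 + 36*r - 36) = (r - 3)*(r + 3)*(r^3 - r^2 - 8*r + 12) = (r - 3)*(r - 2)*(r + 3)*(r^2 + r - 6) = (r - 3)*(r - 2)*(r + 3)^2*(r - 2)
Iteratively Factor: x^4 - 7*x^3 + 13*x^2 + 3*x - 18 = (x + 1)*(x^3 - 8*x^2 + 21*x - 18) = (x - 3)*(x + 1)*(x^2 - 5*x + 6) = (x - 3)^2*(x + 1)*(x - 2)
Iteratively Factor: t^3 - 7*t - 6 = (t + 2)*(t^2 - 2*t - 3) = (t - 3)*(t + 2)*(t + 1)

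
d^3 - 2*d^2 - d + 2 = (d - 2)*(d - 1)*(d + 1)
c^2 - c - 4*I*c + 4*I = (c - 1)*(c - 4*I)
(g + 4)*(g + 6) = g^2 + 10*g + 24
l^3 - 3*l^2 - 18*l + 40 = (l - 5)*(l - 2)*(l + 4)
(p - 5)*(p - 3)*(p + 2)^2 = p^4 - 4*p^3 - 13*p^2 + 28*p + 60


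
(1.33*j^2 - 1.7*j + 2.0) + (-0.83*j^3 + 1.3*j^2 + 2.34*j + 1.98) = -0.83*j^3 + 2.63*j^2 + 0.64*j + 3.98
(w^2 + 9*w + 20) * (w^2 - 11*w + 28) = w^4 - 2*w^3 - 51*w^2 + 32*w + 560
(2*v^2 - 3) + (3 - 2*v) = 2*v^2 - 2*v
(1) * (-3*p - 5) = -3*p - 5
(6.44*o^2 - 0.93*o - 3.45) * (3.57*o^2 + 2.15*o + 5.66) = 22.9908*o^4 + 10.5259*o^3 + 22.1344*o^2 - 12.6813*o - 19.527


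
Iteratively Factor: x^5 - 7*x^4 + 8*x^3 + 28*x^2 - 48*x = (x - 4)*(x^4 - 3*x^3 - 4*x^2 + 12*x) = (x - 4)*(x + 2)*(x^3 - 5*x^2 + 6*x) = x*(x - 4)*(x + 2)*(x^2 - 5*x + 6) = x*(x - 4)*(x - 2)*(x + 2)*(x - 3)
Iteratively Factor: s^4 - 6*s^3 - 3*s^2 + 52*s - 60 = (s - 2)*(s^3 - 4*s^2 - 11*s + 30) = (s - 2)^2*(s^2 - 2*s - 15) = (s - 2)^2*(s + 3)*(s - 5)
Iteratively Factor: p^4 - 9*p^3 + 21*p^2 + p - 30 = (p + 1)*(p^3 - 10*p^2 + 31*p - 30) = (p - 5)*(p + 1)*(p^2 - 5*p + 6) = (p - 5)*(p - 3)*(p + 1)*(p - 2)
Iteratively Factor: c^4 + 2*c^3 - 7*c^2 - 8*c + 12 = (c + 2)*(c^3 - 7*c + 6) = (c - 1)*(c + 2)*(c^2 + c - 6) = (c - 2)*(c - 1)*(c + 2)*(c + 3)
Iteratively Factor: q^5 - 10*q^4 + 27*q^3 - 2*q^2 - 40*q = (q)*(q^4 - 10*q^3 + 27*q^2 - 2*q - 40) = q*(q + 1)*(q^3 - 11*q^2 + 38*q - 40) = q*(q - 4)*(q + 1)*(q^2 - 7*q + 10) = q*(q - 4)*(q - 2)*(q + 1)*(q - 5)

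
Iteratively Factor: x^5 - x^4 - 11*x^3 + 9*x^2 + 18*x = (x)*(x^4 - x^3 - 11*x^2 + 9*x + 18) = x*(x + 1)*(x^3 - 2*x^2 - 9*x + 18) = x*(x - 3)*(x + 1)*(x^2 + x - 6) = x*(x - 3)*(x - 2)*(x + 1)*(x + 3)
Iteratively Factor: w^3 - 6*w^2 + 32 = (w + 2)*(w^2 - 8*w + 16) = (w - 4)*(w + 2)*(w - 4)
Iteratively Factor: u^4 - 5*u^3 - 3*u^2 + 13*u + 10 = (u + 1)*(u^3 - 6*u^2 + 3*u + 10) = (u - 2)*(u + 1)*(u^2 - 4*u - 5) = (u - 2)*(u + 1)^2*(u - 5)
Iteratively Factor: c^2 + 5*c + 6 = (c + 2)*(c + 3)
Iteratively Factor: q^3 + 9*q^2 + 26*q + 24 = (q + 4)*(q^2 + 5*q + 6) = (q + 3)*(q + 4)*(q + 2)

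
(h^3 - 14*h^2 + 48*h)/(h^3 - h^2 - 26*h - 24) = h*(h - 8)/(h^2 + 5*h + 4)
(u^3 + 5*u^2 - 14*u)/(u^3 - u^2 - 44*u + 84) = u/(u - 6)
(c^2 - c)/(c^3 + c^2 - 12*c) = (c - 1)/(c^2 + c - 12)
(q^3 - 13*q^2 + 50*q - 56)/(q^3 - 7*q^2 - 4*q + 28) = (q - 4)/(q + 2)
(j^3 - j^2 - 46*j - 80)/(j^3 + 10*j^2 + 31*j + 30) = (j - 8)/(j + 3)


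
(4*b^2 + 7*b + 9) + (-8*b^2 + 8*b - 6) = -4*b^2 + 15*b + 3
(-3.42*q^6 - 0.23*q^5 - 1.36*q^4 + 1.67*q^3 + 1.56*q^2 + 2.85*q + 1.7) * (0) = 0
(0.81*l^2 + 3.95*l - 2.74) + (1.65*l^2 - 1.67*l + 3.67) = 2.46*l^2 + 2.28*l + 0.93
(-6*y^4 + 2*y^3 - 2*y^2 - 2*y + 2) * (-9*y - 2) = 54*y^5 - 6*y^4 + 14*y^3 + 22*y^2 - 14*y - 4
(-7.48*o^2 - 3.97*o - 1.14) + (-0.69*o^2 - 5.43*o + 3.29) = -8.17*o^2 - 9.4*o + 2.15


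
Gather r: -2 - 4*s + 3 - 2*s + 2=3 - 6*s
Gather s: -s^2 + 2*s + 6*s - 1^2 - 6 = -s^2 + 8*s - 7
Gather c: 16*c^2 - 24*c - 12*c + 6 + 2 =16*c^2 - 36*c + 8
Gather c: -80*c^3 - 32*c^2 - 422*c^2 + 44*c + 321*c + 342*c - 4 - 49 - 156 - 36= -80*c^3 - 454*c^2 + 707*c - 245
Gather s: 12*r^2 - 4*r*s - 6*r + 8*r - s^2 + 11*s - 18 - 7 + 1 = 12*r^2 + 2*r - s^2 + s*(11 - 4*r) - 24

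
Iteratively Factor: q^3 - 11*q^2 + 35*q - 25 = (q - 1)*(q^2 - 10*q + 25) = (q - 5)*(q - 1)*(q - 5)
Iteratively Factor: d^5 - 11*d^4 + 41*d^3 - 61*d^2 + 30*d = (d - 5)*(d^4 - 6*d^3 + 11*d^2 - 6*d) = (d - 5)*(d - 3)*(d^3 - 3*d^2 + 2*d) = d*(d - 5)*(d - 3)*(d^2 - 3*d + 2) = d*(d - 5)*(d - 3)*(d - 1)*(d - 2)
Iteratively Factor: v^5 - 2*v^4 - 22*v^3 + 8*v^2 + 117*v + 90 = (v + 1)*(v^4 - 3*v^3 - 19*v^2 + 27*v + 90) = (v - 5)*(v + 1)*(v^3 + 2*v^2 - 9*v - 18) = (v - 5)*(v + 1)*(v + 3)*(v^2 - v - 6) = (v - 5)*(v + 1)*(v + 2)*(v + 3)*(v - 3)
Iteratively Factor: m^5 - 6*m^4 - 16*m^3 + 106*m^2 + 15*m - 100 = (m + 4)*(m^4 - 10*m^3 + 24*m^2 + 10*m - 25) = (m - 5)*(m + 4)*(m^3 - 5*m^2 - m + 5) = (m - 5)*(m - 1)*(m + 4)*(m^2 - 4*m - 5) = (m - 5)^2*(m - 1)*(m + 4)*(m + 1)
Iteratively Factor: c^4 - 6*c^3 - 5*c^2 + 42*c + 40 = (c - 5)*(c^3 - c^2 - 10*c - 8) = (c - 5)*(c + 2)*(c^2 - 3*c - 4) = (c - 5)*(c - 4)*(c + 2)*(c + 1)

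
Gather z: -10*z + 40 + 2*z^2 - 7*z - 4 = 2*z^2 - 17*z + 36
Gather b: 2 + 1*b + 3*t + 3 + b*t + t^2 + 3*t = b*(t + 1) + t^2 + 6*t + 5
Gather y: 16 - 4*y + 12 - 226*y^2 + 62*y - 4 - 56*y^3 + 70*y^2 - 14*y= -56*y^3 - 156*y^2 + 44*y + 24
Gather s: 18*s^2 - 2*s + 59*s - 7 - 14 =18*s^2 + 57*s - 21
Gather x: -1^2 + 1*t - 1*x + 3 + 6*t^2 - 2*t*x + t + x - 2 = 6*t^2 - 2*t*x + 2*t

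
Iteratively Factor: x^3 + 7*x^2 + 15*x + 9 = (x + 3)*(x^2 + 4*x + 3) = (x + 1)*(x + 3)*(x + 3)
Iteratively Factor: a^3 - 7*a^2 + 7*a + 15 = (a + 1)*(a^2 - 8*a + 15) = (a - 5)*(a + 1)*(a - 3)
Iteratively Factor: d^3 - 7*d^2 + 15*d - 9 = (d - 1)*(d^2 - 6*d + 9) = (d - 3)*(d - 1)*(d - 3)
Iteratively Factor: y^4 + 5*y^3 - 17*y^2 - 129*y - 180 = (y + 4)*(y^3 + y^2 - 21*y - 45) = (y + 3)*(y + 4)*(y^2 - 2*y - 15) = (y - 5)*(y + 3)*(y + 4)*(y + 3)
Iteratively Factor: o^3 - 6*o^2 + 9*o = (o - 3)*(o^2 - 3*o) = o*(o - 3)*(o - 3)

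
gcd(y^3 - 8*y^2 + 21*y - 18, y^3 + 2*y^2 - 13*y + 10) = y - 2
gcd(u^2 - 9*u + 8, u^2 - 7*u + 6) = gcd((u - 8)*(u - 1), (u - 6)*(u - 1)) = u - 1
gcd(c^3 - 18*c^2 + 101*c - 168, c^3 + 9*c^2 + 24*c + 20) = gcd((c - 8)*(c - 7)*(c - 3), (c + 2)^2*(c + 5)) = 1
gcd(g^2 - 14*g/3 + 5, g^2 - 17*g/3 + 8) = g - 3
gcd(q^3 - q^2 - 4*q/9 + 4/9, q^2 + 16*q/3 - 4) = q - 2/3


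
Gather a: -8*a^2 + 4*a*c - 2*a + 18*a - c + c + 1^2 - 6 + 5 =-8*a^2 + a*(4*c + 16)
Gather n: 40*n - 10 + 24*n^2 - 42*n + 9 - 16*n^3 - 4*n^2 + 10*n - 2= -16*n^3 + 20*n^2 + 8*n - 3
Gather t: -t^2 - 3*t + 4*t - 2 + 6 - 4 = -t^2 + t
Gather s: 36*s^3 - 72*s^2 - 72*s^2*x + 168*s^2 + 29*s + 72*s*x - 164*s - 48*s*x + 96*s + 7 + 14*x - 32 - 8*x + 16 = 36*s^3 + s^2*(96 - 72*x) + s*(24*x - 39) + 6*x - 9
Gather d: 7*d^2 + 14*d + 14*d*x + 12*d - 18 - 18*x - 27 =7*d^2 + d*(14*x + 26) - 18*x - 45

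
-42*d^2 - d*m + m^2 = (-7*d + m)*(6*d + m)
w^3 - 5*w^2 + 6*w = w*(w - 3)*(w - 2)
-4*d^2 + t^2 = (-2*d + t)*(2*d + t)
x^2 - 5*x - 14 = (x - 7)*(x + 2)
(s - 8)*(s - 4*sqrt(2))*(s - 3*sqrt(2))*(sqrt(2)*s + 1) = sqrt(2)*s^4 - 13*s^3 - 8*sqrt(2)*s^3 + 17*sqrt(2)*s^2 + 104*s^2 - 136*sqrt(2)*s + 24*s - 192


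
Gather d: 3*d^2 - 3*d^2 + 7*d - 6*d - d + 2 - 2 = 0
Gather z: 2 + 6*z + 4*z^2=4*z^2 + 6*z + 2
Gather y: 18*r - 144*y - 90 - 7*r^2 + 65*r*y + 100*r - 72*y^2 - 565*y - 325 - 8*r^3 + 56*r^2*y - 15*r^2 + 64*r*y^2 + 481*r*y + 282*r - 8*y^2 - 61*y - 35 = -8*r^3 - 22*r^2 + 400*r + y^2*(64*r - 80) + y*(56*r^2 + 546*r - 770) - 450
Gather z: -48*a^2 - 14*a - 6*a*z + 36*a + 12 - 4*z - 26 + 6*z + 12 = -48*a^2 + 22*a + z*(2 - 6*a) - 2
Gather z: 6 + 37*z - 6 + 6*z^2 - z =6*z^2 + 36*z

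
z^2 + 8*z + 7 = (z + 1)*(z + 7)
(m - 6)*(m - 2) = m^2 - 8*m + 12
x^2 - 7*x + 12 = (x - 4)*(x - 3)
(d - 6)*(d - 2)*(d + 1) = d^3 - 7*d^2 + 4*d + 12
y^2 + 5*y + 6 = (y + 2)*(y + 3)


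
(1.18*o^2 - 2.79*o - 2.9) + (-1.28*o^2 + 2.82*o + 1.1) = -0.1*o^2 + 0.0299999999999998*o - 1.8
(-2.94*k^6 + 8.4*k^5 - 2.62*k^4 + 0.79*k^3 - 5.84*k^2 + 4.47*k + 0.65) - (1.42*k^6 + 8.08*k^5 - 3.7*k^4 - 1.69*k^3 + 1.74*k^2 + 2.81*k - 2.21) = -4.36*k^6 + 0.32*k^5 + 1.08*k^4 + 2.48*k^3 - 7.58*k^2 + 1.66*k + 2.86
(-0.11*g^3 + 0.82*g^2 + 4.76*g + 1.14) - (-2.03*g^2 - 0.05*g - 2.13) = -0.11*g^3 + 2.85*g^2 + 4.81*g + 3.27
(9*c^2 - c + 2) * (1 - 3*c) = -27*c^3 + 12*c^2 - 7*c + 2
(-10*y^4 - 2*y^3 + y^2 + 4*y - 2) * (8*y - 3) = -80*y^5 + 14*y^4 + 14*y^3 + 29*y^2 - 28*y + 6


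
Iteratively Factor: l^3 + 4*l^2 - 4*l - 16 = (l + 2)*(l^2 + 2*l - 8) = (l + 2)*(l + 4)*(l - 2)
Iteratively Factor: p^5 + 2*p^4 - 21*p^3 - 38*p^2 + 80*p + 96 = (p - 2)*(p^4 + 4*p^3 - 13*p^2 - 64*p - 48) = (p - 2)*(p + 3)*(p^3 + p^2 - 16*p - 16) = (p - 2)*(p + 3)*(p + 4)*(p^2 - 3*p - 4) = (p - 4)*(p - 2)*(p + 3)*(p + 4)*(p + 1)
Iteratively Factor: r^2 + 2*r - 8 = (r - 2)*(r + 4)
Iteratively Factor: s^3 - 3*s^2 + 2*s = (s)*(s^2 - 3*s + 2) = s*(s - 1)*(s - 2)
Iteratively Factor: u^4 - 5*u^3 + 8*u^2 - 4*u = (u - 2)*(u^3 - 3*u^2 + 2*u) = u*(u - 2)*(u^2 - 3*u + 2) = u*(u - 2)*(u - 1)*(u - 2)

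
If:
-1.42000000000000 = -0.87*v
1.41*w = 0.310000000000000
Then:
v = 1.63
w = 0.22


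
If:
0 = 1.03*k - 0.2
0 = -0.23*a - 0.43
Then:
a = -1.87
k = 0.19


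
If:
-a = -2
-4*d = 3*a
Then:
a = 2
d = -3/2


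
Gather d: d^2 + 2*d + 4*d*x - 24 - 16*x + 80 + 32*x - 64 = d^2 + d*(4*x + 2) + 16*x - 8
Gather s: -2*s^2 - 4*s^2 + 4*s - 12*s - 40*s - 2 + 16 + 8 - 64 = -6*s^2 - 48*s - 42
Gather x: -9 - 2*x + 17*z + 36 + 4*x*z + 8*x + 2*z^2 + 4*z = x*(4*z + 6) + 2*z^2 + 21*z + 27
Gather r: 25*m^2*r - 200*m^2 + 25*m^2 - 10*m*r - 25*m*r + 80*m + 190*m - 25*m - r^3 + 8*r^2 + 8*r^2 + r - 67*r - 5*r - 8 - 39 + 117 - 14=-175*m^2 + 245*m - r^3 + 16*r^2 + r*(25*m^2 - 35*m - 71) + 56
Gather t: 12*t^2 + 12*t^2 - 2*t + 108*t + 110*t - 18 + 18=24*t^2 + 216*t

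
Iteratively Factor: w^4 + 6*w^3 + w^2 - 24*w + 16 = (w - 1)*(w^3 + 7*w^2 + 8*w - 16) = (w - 1)*(w + 4)*(w^2 + 3*w - 4) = (w - 1)^2*(w + 4)*(w + 4)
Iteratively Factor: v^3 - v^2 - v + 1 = (v + 1)*(v^2 - 2*v + 1) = (v - 1)*(v + 1)*(v - 1)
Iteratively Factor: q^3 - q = (q - 1)*(q^2 + q) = q*(q - 1)*(q + 1)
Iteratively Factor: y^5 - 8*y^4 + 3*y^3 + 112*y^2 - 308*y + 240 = (y - 3)*(y^4 - 5*y^3 - 12*y^2 + 76*y - 80) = (y - 3)*(y - 2)*(y^3 - 3*y^2 - 18*y + 40) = (y - 5)*(y - 3)*(y - 2)*(y^2 + 2*y - 8) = (y - 5)*(y - 3)*(y - 2)^2*(y + 4)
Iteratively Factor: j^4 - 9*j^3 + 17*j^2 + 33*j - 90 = (j - 5)*(j^3 - 4*j^2 - 3*j + 18) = (j - 5)*(j - 3)*(j^2 - j - 6) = (j - 5)*(j - 3)*(j + 2)*(j - 3)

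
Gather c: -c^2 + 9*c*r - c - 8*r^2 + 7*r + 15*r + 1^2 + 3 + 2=-c^2 + c*(9*r - 1) - 8*r^2 + 22*r + 6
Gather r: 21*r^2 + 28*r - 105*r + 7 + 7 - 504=21*r^2 - 77*r - 490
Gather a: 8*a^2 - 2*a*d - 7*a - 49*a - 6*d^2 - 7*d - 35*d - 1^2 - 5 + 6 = 8*a^2 + a*(-2*d - 56) - 6*d^2 - 42*d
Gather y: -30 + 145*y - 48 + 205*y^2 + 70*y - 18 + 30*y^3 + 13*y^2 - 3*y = 30*y^3 + 218*y^2 + 212*y - 96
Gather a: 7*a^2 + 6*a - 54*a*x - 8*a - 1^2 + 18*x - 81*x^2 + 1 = 7*a^2 + a*(-54*x - 2) - 81*x^2 + 18*x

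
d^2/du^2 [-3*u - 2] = 0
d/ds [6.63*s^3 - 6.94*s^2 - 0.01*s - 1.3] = 19.89*s^2 - 13.88*s - 0.01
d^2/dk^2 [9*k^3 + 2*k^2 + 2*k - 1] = 54*k + 4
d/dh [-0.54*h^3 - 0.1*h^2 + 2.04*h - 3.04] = -1.62*h^2 - 0.2*h + 2.04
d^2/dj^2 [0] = 0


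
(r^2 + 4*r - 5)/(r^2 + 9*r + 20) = (r - 1)/(r + 4)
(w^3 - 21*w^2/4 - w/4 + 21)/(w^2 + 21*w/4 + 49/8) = 2*(w^2 - 7*w + 12)/(2*w + 7)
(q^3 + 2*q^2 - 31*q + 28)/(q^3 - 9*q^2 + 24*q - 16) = (q + 7)/(q - 4)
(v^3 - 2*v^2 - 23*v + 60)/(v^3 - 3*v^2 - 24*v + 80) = (v - 3)/(v - 4)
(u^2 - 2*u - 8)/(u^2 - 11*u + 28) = (u + 2)/(u - 7)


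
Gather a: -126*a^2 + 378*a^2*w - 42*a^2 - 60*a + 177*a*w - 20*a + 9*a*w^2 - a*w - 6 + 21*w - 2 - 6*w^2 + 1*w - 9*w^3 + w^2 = a^2*(378*w - 168) + a*(9*w^2 + 176*w - 80) - 9*w^3 - 5*w^2 + 22*w - 8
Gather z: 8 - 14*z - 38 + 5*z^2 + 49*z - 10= 5*z^2 + 35*z - 40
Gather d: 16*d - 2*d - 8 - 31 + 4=14*d - 35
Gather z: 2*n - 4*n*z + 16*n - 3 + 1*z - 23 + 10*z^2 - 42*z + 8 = 18*n + 10*z^2 + z*(-4*n - 41) - 18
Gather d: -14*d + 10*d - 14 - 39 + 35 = -4*d - 18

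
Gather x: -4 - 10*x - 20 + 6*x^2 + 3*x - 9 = 6*x^2 - 7*x - 33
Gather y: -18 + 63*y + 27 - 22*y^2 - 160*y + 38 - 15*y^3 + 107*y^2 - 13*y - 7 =-15*y^3 + 85*y^2 - 110*y + 40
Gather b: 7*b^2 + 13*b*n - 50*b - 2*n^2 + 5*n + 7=7*b^2 + b*(13*n - 50) - 2*n^2 + 5*n + 7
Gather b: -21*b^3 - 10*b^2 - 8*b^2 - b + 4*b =-21*b^3 - 18*b^2 + 3*b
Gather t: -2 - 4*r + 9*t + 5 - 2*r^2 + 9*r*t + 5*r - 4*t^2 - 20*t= -2*r^2 + r - 4*t^2 + t*(9*r - 11) + 3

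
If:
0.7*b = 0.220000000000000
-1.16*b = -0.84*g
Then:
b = 0.31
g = 0.43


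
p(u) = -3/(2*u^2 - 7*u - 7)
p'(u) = -3*(7 - 4*u)/(2*u^2 - 7*u - 7)^2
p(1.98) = 0.23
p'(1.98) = 0.02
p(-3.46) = -0.07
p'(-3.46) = -0.04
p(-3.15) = -0.09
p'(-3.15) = -0.05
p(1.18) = 0.24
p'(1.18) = -0.04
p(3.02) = 0.30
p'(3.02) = 0.16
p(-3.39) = -0.08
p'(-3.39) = -0.04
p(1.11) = 0.24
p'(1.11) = -0.05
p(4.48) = -1.68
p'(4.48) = 10.33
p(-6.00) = -0.03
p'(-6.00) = -0.00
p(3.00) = 0.30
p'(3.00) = 0.15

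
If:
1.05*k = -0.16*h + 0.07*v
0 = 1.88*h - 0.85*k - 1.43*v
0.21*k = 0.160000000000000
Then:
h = -12.24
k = 0.76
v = -16.54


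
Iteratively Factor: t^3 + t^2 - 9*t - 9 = (t + 1)*(t^2 - 9) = (t + 1)*(t + 3)*(t - 3)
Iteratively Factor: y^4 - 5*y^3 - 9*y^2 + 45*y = (y)*(y^3 - 5*y^2 - 9*y + 45) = y*(y - 3)*(y^2 - 2*y - 15) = y*(y - 5)*(y - 3)*(y + 3)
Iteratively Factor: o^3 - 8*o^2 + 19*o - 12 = (o - 4)*(o^2 - 4*o + 3) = (o - 4)*(o - 1)*(o - 3)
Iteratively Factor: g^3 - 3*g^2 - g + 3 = (g - 3)*(g^2 - 1) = (g - 3)*(g - 1)*(g + 1)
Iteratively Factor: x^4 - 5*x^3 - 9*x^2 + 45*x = (x - 5)*(x^3 - 9*x) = (x - 5)*(x + 3)*(x^2 - 3*x) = x*(x - 5)*(x + 3)*(x - 3)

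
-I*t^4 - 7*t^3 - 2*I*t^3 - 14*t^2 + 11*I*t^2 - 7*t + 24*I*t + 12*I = (t + 1)*(t - 4*I)*(t - 3*I)*(-I*t - I)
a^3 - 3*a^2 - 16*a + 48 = (a - 4)*(a - 3)*(a + 4)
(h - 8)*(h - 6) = h^2 - 14*h + 48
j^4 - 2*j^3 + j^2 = j^2*(j - 1)^2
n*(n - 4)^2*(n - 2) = n^4 - 10*n^3 + 32*n^2 - 32*n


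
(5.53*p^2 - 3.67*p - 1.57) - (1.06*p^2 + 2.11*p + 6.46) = 4.47*p^2 - 5.78*p - 8.03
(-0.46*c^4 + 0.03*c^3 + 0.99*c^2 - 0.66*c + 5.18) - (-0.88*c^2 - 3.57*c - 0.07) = -0.46*c^4 + 0.03*c^3 + 1.87*c^2 + 2.91*c + 5.25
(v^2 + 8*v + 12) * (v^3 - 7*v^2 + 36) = v^5 + v^4 - 44*v^3 - 48*v^2 + 288*v + 432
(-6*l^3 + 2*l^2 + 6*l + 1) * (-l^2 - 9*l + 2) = 6*l^5 + 52*l^4 - 36*l^3 - 51*l^2 + 3*l + 2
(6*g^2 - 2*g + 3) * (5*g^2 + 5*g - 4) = 30*g^4 + 20*g^3 - 19*g^2 + 23*g - 12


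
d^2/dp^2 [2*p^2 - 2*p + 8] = 4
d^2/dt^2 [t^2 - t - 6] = 2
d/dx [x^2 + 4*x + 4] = 2*x + 4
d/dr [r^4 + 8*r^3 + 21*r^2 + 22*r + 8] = 4*r^3 + 24*r^2 + 42*r + 22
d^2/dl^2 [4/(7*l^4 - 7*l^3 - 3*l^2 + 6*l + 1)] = 8*(3*(-14*l^2 + 7*l + 1)*(7*l^4 - 7*l^3 - 3*l^2 + 6*l + 1) + (28*l^3 - 21*l^2 - 6*l + 6)^2)/(7*l^4 - 7*l^3 - 3*l^2 + 6*l + 1)^3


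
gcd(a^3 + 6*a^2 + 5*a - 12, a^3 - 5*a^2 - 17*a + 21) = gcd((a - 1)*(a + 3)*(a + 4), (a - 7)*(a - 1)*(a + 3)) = a^2 + 2*a - 3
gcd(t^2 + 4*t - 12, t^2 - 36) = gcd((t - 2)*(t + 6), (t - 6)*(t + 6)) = t + 6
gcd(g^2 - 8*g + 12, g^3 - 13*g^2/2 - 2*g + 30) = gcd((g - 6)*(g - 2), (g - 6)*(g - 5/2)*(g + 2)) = g - 6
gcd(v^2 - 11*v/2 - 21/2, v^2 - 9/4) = v + 3/2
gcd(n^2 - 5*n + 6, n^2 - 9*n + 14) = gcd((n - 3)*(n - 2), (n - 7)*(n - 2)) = n - 2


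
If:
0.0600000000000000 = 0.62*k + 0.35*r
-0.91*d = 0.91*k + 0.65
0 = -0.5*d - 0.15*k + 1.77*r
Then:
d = -0.95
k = 0.24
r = -0.25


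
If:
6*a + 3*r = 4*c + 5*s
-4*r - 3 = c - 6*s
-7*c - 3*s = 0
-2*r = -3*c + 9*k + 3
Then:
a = 3/8 - 43*s/168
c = -3*s/7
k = -s/2 - 1/6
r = 45*s/28 - 3/4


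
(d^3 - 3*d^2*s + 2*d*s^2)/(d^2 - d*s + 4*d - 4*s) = d*(d - 2*s)/(d + 4)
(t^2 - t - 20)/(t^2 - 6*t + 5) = (t + 4)/(t - 1)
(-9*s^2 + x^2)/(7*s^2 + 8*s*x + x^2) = (-9*s^2 + x^2)/(7*s^2 + 8*s*x + x^2)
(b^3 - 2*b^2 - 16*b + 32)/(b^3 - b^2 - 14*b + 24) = (b - 4)/(b - 3)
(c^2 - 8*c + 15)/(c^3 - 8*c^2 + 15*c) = 1/c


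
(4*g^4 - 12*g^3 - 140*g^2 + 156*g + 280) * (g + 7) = 4*g^5 + 16*g^4 - 224*g^3 - 824*g^2 + 1372*g + 1960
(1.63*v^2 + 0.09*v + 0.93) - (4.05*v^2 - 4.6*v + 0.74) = -2.42*v^2 + 4.69*v + 0.19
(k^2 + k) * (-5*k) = -5*k^3 - 5*k^2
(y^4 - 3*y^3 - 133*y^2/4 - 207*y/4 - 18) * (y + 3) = y^5 - 169*y^3/4 - 303*y^2/2 - 693*y/4 - 54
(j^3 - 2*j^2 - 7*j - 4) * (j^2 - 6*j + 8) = j^5 - 8*j^4 + 13*j^3 + 22*j^2 - 32*j - 32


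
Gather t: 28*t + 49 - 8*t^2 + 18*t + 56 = -8*t^2 + 46*t + 105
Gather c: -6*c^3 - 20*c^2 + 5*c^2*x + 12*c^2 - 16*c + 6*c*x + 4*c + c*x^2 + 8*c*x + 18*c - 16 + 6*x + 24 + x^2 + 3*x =-6*c^3 + c^2*(5*x - 8) + c*(x^2 + 14*x + 6) + x^2 + 9*x + 8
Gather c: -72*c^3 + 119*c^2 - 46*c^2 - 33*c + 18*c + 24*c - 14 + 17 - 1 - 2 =-72*c^3 + 73*c^2 + 9*c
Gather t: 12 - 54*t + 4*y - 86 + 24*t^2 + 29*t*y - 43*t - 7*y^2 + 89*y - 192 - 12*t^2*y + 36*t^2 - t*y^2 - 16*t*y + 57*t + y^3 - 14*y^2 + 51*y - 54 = t^2*(60 - 12*y) + t*(-y^2 + 13*y - 40) + y^3 - 21*y^2 + 144*y - 320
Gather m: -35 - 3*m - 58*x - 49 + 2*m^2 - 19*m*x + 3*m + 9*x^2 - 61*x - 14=2*m^2 - 19*m*x + 9*x^2 - 119*x - 98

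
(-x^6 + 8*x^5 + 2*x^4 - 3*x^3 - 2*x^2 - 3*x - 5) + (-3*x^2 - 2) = -x^6 + 8*x^5 + 2*x^4 - 3*x^3 - 5*x^2 - 3*x - 7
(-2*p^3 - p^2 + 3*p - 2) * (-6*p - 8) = 12*p^4 + 22*p^3 - 10*p^2 - 12*p + 16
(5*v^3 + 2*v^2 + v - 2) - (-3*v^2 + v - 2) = 5*v^3 + 5*v^2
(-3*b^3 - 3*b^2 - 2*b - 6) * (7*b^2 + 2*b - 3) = -21*b^5 - 27*b^4 - 11*b^3 - 37*b^2 - 6*b + 18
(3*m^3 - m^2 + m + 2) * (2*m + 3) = 6*m^4 + 7*m^3 - m^2 + 7*m + 6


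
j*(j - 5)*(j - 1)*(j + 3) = j^4 - 3*j^3 - 13*j^2 + 15*j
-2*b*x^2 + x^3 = x^2*(-2*b + x)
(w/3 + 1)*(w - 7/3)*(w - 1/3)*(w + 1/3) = w^4/3 + 2*w^3/9 - 64*w^2/27 - 2*w/81 + 7/27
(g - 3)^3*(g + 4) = g^4 - 5*g^3 - 9*g^2 + 81*g - 108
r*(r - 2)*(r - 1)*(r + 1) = r^4 - 2*r^3 - r^2 + 2*r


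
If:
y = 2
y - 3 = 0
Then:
No Solution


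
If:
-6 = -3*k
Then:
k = 2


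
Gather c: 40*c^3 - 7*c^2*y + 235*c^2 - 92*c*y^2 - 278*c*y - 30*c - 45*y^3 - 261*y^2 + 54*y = 40*c^3 + c^2*(235 - 7*y) + c*(-92*y^2 - 278*y - 30) - 45*y^3 - 261*y^2 + 54*y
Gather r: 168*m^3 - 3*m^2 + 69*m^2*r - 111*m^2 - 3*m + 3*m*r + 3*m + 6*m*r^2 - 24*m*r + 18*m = 168*m^3 - 114*m^2 + 6*m*r^2 + 18*m + r*(69*m^2 - 21*m)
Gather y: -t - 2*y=-t - 2*y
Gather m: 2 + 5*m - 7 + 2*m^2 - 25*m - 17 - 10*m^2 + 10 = -8*m^2 - 20*m - 12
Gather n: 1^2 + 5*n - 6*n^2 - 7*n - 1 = -6*n^2 - 2*n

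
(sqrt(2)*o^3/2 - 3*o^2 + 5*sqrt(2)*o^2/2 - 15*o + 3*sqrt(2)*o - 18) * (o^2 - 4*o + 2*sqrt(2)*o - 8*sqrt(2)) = sqrt(2)*o^5/2 - o^4 + sqrt(2)*o^4/2 - 13*sqrt(2)*o^3 - o^3 - 18*sqrt(2)*o^2 + 14*o^2 + 24*o + 84*sqrt(2)*o + 144*sqrt(2)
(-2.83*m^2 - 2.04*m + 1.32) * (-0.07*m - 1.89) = 0.1981*m^3 + 5.4915*m^2 + 3.7632*m - 2.4948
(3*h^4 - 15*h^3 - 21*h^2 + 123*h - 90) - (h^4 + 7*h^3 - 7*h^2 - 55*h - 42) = 2*h^4 - 22*h^3 - 14*h^2 + 178*h - 48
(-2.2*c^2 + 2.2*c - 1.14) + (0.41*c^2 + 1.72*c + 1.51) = -1.79*c^2 + 3.92*c + 0.37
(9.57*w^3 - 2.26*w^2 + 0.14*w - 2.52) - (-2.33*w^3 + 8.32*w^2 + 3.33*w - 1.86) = 11.9*w^3 - 10.58*w^2 - 3.19*w - 0.66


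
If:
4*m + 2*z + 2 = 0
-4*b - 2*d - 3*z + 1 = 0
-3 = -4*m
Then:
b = 17/8 - d/2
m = 3/4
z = -5/2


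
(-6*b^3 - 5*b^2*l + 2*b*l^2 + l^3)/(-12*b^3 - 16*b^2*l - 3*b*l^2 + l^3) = (6*b^2 - b*l - l^2)/(12*b^2 + 4*b*l - l^2)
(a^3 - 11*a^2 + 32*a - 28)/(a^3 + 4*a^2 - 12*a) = (a^2 - 9*a + 14)/(a*(a + 6))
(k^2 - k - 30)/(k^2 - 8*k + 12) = (k + 5)/(k - 2)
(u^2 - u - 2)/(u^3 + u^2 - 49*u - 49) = (u - 2)/(u^2 - 49)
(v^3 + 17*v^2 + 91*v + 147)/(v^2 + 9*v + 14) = (v^2 + 10*v + 21)/(v + 2)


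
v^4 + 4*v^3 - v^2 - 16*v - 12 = (v - 2)*(v + 1)*(v + 2)*(v + 3)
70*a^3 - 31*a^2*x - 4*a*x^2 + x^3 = (-7*a + x)*(-2*a + x)*(5*a + x)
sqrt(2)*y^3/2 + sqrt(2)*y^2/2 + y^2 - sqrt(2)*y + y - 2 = (y - 1)*(y + 2)*(sqrt(2)*y/2 + 1)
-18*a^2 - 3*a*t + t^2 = (-6*a + t)*(3*a + t)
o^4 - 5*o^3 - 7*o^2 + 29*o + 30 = (o - 5)*(o - 3)*(o + 1)*(o + 2)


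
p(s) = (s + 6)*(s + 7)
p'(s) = 2*s + 13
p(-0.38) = 37.20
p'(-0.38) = 12.24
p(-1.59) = 23.86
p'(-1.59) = 9.82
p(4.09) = 111.90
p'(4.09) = 21.18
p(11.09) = 309.16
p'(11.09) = 35.18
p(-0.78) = 32.47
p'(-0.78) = 11.44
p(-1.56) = 24.15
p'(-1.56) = 9.88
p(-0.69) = 33.51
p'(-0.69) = 11.62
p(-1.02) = 29.78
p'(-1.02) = 10.96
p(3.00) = 90.00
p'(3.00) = 19.00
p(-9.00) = 6.00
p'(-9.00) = -5.00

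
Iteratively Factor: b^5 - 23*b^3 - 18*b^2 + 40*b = (b + 2)*(b^4 - 2*b^3 - 19*b^2 + 20*b) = b*(b + 2)*(b^3 - 2*b^2 - 19*b + 20) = b*(b + 2)*(b + 4)*(b^2 - 6*b + 5) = b*(b - 5)*(b + 2)*(b + 4)*(b - 1)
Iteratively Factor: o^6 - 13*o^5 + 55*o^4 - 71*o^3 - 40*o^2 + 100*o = (o)*(o^5 - 13*o^4 + 55*o^3 - 71*o^2 - 40*o + 100) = o*(o - 2)*(o^4 - 11*o^3 + 33*o^2 - 5*o - 50) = o*(o - 5)*(o - 2)*(o^3 - 6*o^2 + 3*o + 10) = o*(o - 5)*(o - 2)^2*(o^2 - 4*o - 5) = o*(o - 5)*(o - 2)^2*(o + 1)*(o - 5)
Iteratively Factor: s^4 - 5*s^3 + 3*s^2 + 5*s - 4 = (s - 4)*(s^3 - s^2 - s + 1) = (s - 4)*(s - 1)*(s^2 - 1) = (s - 4)*(s - 1)*(s + 1)*(s - 1)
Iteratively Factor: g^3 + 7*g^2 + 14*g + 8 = (g + 2)*(g^2 + 5*g + 4) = (g + 2)*(g + 4)*(g + 1)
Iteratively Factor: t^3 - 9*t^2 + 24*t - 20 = (t - 2)*(t^2 - 7*t + 10) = (t - 2)^2*(t - 5)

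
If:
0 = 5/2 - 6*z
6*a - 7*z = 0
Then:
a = 35/72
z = 5/12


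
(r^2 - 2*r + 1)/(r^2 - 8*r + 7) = (r - 1)/(r - 7)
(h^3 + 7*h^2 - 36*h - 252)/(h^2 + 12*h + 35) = (h^2 - 36)/(h + 5)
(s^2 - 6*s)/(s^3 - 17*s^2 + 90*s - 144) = s/(s^2 - 11*s + 24)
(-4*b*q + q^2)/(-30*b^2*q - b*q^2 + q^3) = (4*b - q)/(30*b^2 + b*q - q^2)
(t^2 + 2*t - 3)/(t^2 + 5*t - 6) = (t + 3)/(t + 6)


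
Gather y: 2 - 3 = -1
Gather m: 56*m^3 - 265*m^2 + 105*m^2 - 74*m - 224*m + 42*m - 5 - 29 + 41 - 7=56*m^3 - 160*m^2 - 256*m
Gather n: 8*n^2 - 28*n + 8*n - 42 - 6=8*n^2 - 20*n - 48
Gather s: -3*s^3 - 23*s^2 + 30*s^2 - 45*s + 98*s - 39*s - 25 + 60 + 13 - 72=-3*s^3 + 7*s^2 + 14*s - 24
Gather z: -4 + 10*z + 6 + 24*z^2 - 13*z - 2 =24*z^2 - 3*z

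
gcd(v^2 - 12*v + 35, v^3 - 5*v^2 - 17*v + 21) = v - 7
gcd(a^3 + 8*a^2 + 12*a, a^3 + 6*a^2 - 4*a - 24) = a^2 + 8*a + 12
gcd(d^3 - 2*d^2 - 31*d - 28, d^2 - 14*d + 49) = d - 7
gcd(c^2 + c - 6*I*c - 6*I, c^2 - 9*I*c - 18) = c - 6*I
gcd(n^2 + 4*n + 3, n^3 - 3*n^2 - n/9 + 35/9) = n + 1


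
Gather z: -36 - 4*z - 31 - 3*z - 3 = -7*z - 70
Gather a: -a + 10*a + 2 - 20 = 9*a - 18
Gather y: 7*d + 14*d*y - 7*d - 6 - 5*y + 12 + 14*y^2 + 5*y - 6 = 14*d*y + 14*y^2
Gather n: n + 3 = n + 3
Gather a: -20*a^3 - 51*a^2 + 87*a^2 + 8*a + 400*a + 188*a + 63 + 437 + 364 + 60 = -20*a^3 + 36*a^2 + 596*a + 924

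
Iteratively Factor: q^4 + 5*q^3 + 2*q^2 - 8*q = (q + 4)*(q^3 + q^2 - 2*q) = (q - 1)*(q + 4)*(q^2 + 2*q) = q*(q - 1)*(q + 4)*(q + 2)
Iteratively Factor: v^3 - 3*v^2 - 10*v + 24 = (v + 3)*(v^2 - 6*v + 8) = (v - 4)*(v + 3)*(v - 2)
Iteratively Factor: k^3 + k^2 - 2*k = (k + 2)*(k^2 - k) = k*(k + 2)*(k - 1)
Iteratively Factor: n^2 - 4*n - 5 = (n + 1)*(n - 5)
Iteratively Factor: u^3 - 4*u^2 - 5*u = (u + 1)*(u^2 - 5*u) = u*(u + 1)*(u - 5)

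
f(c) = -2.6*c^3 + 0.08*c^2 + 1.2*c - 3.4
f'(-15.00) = -1756.20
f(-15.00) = 8771.60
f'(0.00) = 1.20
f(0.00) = -3.40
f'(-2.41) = -44.49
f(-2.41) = 30.57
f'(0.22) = 0.86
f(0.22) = -3.16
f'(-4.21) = -137.72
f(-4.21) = 186.97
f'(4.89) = -184.53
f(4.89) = -299.64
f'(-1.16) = -9.48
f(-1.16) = -0.63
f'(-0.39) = -0.05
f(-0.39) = -3.70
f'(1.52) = -16.58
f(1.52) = -10.52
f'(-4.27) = -141.70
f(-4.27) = 195.36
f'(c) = -7.8*c^2 + 0.16*c + 1.2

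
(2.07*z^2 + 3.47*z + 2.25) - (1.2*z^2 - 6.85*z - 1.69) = 0.87*z^2 + 10.32*z + 3.94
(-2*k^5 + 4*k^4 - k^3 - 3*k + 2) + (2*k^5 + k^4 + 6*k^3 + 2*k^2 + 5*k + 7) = 5*k^4 + 5*k^3 + 2*k^2 + 2*k + 9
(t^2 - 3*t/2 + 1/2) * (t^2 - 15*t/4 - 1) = t^4 - 21*t^3/4 + 41*t^2/8 - 3*t/8 - 1/2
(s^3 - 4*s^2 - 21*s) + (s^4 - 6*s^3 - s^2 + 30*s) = s^4 - 5*s^3 - 5*s^2 + 9*s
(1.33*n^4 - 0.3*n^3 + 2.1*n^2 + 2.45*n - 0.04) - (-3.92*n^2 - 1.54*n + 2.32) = 1.33*n^4 - 0.3*n^3 + 6.02*n^2 + 3.99*n - 2.36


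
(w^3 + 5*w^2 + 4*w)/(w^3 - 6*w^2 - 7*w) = (w + 4)/(w - 7)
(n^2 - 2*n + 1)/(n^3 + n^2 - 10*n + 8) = (n - 1)/(n^2 + 2*n - 8)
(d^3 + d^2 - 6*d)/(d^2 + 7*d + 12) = d*(d - 2)/(d + 4)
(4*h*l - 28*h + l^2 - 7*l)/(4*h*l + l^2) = (l - 7)/l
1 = 1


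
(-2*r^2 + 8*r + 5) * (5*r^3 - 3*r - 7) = -10*r^5 + 40*r^4 + 31*r^3 - 10*r^2 - 71*r - 35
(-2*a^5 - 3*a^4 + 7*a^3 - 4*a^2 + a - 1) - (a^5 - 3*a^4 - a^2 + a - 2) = -3*a^5 + 7*a^3 - 3*a^2 + 1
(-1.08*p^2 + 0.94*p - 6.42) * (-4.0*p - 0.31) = 4.32*p^3 - 3.4252*p^2 + 25.3886*p + 1.9902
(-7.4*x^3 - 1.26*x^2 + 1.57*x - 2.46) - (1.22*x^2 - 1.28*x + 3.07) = -7.4*x^3 - 2.48*x^2 + 2.85*x - 5.53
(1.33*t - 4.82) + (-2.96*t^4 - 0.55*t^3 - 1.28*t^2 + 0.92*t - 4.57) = -2.96*t^4 - 0.55*t^3 - 1.28*t^2 + 2.25*t - 9.39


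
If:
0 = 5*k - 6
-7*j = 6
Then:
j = -6/7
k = 6/5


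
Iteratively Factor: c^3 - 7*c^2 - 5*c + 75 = (c - 5)*(c^2 - 2*c - 15) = (c - 5)^2*(c + 3)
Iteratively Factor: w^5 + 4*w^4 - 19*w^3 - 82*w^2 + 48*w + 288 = (w + 3)*(w^4 + w^3 - 22*w^2 - 16*w + 96) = (w - 2)*(w + 3)*(w^3 + 3*w^2 - 16*w - 48) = (w - 2)*(w + 3)*(w + 4)*(w^2 - w - 12) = (w - 2)*(w + 3)^2*(w + 4)*(w - 4)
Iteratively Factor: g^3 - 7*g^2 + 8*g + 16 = (g - 4)*(g^2 - 3*g - 4) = (g - 4)*(g + 1)*(g - 4)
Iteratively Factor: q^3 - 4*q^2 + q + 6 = (q - 2)*(q^2 - 2*q - 3) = (q - 3)*(q - 2)*(q + 1)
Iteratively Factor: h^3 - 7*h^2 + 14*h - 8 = (h - 4)*(h^2 - 3*h + 2) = (h - 4)*(h - 2)*(h - 1)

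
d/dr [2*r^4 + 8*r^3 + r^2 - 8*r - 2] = 8*r^3 + 24*r^2 + 2*r - 8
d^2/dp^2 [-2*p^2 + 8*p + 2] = -4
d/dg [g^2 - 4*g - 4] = 2*g - 4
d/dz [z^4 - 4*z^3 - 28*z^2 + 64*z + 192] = 4*z^3 - 12*z^2 - 56*z + 64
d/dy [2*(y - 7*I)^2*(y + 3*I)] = 2*(y - 7*I)*(3*y - I)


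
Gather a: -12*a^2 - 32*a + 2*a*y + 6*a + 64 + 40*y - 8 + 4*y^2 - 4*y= -12*a^2 + a*(2*y - 26) + 4*y^2 + 36*y + 56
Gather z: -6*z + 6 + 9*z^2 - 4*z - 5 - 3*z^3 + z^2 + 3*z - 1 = -3*z^3 + 10*z^2 - 7*z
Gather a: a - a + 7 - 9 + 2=0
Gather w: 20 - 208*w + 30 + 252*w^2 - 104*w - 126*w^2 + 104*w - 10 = 126*w^2 - 208*w + 40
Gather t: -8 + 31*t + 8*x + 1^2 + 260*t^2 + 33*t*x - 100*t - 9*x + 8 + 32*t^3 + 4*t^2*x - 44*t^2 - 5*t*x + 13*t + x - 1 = 32*t^3 + t^2*(4*x + 216) + t*(28*x - 56)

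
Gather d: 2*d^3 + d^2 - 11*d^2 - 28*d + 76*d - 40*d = 2*d^3 - 10*d^2 + 8*d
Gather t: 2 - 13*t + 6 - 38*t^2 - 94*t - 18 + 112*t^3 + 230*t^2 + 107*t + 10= 112*t^3 + 192*t^2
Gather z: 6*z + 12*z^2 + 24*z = 12*z^2 + 30*z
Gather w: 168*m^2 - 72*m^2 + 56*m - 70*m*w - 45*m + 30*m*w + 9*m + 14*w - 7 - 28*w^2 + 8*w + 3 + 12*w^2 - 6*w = 96*m^2 + 20*m - 16*w^2 + w*(16 - 40*m) - 4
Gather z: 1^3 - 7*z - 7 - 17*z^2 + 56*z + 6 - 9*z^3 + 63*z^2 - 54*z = -9*z^3 + 46*z^2 - 5*z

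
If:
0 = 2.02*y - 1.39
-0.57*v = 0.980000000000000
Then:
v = -1.72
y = 0.69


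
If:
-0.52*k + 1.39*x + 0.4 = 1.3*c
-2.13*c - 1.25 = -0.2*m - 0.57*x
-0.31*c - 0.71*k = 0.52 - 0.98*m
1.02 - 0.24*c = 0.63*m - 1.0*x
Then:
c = -0.68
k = 0.75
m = 0.86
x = -0.64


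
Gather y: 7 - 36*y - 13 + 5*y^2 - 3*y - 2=5*y^2 - 39*y - 8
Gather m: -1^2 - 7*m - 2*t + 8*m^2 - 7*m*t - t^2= 8*m^2 + m*(-7*t - 7) - t^2 - 2*t - 1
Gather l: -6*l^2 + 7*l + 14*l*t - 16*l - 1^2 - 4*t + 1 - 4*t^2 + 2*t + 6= -6*l^2 + l*(14*t - 9) - 4*t^2 - 2*t + 6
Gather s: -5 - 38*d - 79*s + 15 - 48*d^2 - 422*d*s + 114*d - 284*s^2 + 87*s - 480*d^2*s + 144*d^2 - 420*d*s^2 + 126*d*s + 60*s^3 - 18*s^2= 96*d^2 + 76*d + 60*s^3 + s^2*(-420*d - 302) + s*(-480*d^2 - 296*d + 8) + 10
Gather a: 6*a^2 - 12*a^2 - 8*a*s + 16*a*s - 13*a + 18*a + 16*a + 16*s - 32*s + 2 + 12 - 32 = -6*a^2 + a*(8*s + 21) - 16*s - 18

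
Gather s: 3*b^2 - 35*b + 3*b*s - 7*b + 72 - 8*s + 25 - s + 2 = 3*b^2 - 42*b + s*(3*b - 9) + 99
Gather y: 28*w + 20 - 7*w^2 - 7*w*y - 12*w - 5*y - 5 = -7*w^2 + 16*w + y*(-7*w - 5) + 15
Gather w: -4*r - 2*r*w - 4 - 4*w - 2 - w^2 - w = -4*r - w^2 + w*(-2*r - 5) - 6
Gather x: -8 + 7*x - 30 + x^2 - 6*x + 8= x^2 + x - 30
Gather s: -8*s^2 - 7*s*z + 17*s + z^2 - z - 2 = -8*s^2 + s*(17 - 7*z) + z^2 - z - 2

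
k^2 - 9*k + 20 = (k - 5)*(k - 4)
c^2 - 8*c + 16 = (c - 4)^2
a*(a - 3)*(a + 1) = a^3 - 2*a^2 - 3*a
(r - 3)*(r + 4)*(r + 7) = r^3 + 8*r^2 - 5*r - 84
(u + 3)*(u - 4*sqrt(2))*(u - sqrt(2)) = u^3 - 5*sqrt(2)*u^2 + 3*u^2 - 15*sqrt(2)*u + 8*u + 24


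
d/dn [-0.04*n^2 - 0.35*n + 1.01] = -0.08*n - 0.35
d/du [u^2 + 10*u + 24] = 2*u + 10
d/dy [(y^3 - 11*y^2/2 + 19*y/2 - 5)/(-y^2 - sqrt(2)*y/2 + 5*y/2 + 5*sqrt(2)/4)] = (-2*y^2 - 2*sqrt(2)*y + 4 + 3*sqrt(2))/(2*y^2 + 2*sqrt(2)*y + 1)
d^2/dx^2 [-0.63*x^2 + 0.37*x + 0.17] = -1.26000000000000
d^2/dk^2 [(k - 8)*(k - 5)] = 2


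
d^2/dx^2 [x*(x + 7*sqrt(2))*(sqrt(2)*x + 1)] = 6*sqrt(2)*x + 30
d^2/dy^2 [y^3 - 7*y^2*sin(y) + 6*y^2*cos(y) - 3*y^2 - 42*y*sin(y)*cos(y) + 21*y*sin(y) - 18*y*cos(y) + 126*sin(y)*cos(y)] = 7*y^2*sin(y) - 6*y^2*cos(y) - 45*y*sin(y) + 84*y*sin(2*y) - 10*y*cos(y) + 6*y + 22*sin(y) - 252*sin(2*y) + 54*cos(y) - 84*cos(2*y) - 6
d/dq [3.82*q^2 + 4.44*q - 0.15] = 7.64*q + 4.44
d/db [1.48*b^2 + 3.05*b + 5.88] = 2.96*b + 3.05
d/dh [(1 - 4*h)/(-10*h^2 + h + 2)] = (40*h^2 - 4*h - (4*h - 1)*(20*h - 1) - 8)/(-10*h^2 + h + 2)^2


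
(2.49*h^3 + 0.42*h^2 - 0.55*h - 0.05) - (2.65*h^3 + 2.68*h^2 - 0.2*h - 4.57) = -0.16*h^3 - 2.26*h^2 - 0.35*h + 4.52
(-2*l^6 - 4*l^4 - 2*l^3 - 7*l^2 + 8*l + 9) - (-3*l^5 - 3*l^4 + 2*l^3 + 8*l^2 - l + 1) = -2*l^6 + 3*l^5 - l^4 - 4*l^3 - 15*l^2 + 9*l + 8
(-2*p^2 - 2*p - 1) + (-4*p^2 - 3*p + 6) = -6*p^2 - 5*p + 5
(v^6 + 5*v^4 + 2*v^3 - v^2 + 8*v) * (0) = 0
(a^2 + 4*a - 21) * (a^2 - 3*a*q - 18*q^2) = a^4 - 3*a^3*q + 4*a^3 - 18*a^2*q^2 - 12*a^2*q - 21*a^2 - 72*a*q^2 + 63*a*q + 378*q^2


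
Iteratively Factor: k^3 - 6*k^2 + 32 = (k - 4)*(k^2 - 2*k - 8) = (k - 4)^2*(k + 2)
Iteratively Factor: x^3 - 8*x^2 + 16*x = (x - 4)*(x^2 - 4*x) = (x - 4)^2*(x)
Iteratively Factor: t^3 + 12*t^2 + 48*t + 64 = (t + 4)*(t^2 + 8*t + 16) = (t + 4)^2*(t + 4)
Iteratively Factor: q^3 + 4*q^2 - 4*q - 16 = (q + 4)*(q^2 - 4) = (q + 2)*(q + 4)*(q - 2)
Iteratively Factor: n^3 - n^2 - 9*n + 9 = (n + 3)*(n^2 - 4*n + 3) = (n - 3)*(n + 3)*(n - 1)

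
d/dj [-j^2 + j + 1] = 1 - 2*j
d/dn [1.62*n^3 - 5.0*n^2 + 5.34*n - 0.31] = 4.86*n^2 - 10.0*n + 5.34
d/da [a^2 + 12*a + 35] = 2*a + 12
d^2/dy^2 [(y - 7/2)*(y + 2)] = 2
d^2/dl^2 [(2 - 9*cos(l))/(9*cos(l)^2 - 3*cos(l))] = (-45*sin(l)^4/cos(l)^3 - 81*sin(l)^2 - 63 + 16/cos(l) - 36/cos(l)^2 + 49/cos(l)^3)/(3*(3*cos(l) - 1)^3)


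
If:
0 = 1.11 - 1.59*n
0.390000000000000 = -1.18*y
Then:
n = 0.70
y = -0.33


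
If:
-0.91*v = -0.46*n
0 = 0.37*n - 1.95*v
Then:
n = 0.00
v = 0.00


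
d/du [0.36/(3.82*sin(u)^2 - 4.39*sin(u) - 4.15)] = (1.5804 - 2.7504*sin(u))*cos(u)/(-3.82*sin(u)^2 + 4.39*sin(u) + 4.15)^2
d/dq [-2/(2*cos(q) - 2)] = -sin(q)/(cos(q) - 1)^2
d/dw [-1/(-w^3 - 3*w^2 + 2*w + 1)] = (-3*w^2 - 6*w + 2)/(w^3 + 3*w^2 - 2*w - 1)^2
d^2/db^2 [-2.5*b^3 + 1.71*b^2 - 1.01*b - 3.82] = 3.42 - 15.0*b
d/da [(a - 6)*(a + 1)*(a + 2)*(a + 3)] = 4*a^3 - 50*a - 60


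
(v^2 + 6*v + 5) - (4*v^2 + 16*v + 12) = -3*v^2 - 10*v - 7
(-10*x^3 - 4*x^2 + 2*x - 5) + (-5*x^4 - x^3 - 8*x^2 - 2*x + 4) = -5*x^4 - 11*x^3 - 12*x^2 - 1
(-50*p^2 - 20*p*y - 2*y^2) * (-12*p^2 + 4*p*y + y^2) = 600*p^4 + 40*p^3*y - 106*p^2*y^2 - 28*p*y^3 - 2*y^4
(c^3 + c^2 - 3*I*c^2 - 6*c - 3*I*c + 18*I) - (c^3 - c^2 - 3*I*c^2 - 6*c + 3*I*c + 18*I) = 2*c^2 - 6*I*c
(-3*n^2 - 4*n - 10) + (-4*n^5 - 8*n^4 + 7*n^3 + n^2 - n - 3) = -4*n^5 - 8*n^4 + 7*n^3 - 2*n^2 - 5*n - 13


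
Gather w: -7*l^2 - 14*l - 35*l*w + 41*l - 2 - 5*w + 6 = -7*l^2 + 27*l + w*(-35*l - 5) + 4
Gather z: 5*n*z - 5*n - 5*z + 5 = -5*n + z*(5*n - 5) + 5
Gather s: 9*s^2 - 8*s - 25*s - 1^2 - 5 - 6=9*s^2 - 33*s - 12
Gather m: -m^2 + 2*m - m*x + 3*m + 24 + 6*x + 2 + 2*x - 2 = -m^2 + m*(5 - x) + 8*x + 24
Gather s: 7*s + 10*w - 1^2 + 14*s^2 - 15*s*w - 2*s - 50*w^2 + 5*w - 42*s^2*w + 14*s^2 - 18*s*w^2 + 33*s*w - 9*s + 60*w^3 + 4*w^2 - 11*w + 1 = s^2*(28 - 42*w) + s*(-18*w^2 + 18*w - 4) + 60*w^3 - 46*w^2 + 4*w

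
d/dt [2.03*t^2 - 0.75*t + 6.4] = 4.06*t - 0.75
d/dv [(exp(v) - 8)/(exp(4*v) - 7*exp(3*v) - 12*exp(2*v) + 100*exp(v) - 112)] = (-3*exp(3*v) + 40*exp(2*v) - 76*exp(v) - 344)*exp(v)/(exp(7*v) - 12*exp(6*v) + exp(5*v) + 370*exp(4*v) - 740*exp(3*v) - 2312*exp(2*v) + 8064*exp(v) - 6272)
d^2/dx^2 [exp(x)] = exp(x)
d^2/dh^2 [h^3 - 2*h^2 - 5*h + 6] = 6*h - 4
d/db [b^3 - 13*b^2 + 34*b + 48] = 3*b^2 - 26*b + 34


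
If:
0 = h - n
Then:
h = n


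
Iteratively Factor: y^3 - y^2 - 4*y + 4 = (y - 1)*(y^2 - 4) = (y - 2)*(y - 1)*(y + 2)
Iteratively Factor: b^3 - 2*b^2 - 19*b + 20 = (b + 4)*(b^2 - 6*b + 5) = (b - 5)*(b + 4)*(b - 1)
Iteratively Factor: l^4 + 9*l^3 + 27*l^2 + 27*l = (l + 3)*(l^3 + 6*l^2 + 9*l) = (l + 3)^2*(l^2 + 3*l) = l*(l + 3)^2*(l + 3)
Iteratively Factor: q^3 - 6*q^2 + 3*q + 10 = (q + 1)*(q^2 - 7*q + 10) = (q - 2)*(q + 1)*(q - 5)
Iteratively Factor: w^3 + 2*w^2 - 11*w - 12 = (w + 4)*(w^2 - 2*w - 3) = (w + 1)*(w + 4)*(w - 3)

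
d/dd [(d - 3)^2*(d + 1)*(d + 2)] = 4*d^3 - 9*d^2 - 14*d + 15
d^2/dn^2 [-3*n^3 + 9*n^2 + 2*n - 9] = 18 - 18*n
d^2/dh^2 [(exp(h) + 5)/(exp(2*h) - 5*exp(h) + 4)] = (exp(4*h) + 25*exp(3*h) - 99*exp(2*h) + 65*exp(h) + 116)*exp(h)/(exp(6*h) - 15*exp(5*h) + 87*exp(4*h) - 245*exp(3*h) + 348*exp(2*h) - 240*exp(h) + 64)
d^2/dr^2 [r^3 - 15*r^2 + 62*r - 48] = 6*r - 30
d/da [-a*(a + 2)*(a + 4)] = -3*a^2 - 12*a - 8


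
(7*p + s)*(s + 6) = 7*p*s + 42*p + s^2 + 6*s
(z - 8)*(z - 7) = z^2 - 15*z + 56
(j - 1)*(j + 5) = j^2 + 4*j - 5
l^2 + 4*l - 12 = (l - 2)*(l + 6)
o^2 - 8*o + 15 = (o - 5)*(o - 3)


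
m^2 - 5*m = m*(m - 5)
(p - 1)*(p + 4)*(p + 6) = p^3 + 9*p^2 + 14*p - 24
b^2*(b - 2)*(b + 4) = b^4 + 2*b^3 - 8*b^2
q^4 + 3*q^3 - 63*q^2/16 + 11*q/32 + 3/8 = (q - 3/4)*(q - 1/2)*(q + 1/4)*(q + 4)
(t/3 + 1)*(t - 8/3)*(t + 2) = t^3/3 + 7*t^2/9 - 22*t/9 - 16/3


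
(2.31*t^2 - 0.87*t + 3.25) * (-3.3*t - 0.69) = -7.623*t^3 + 1.2771*t^2 - 10.1247*t - 2.2425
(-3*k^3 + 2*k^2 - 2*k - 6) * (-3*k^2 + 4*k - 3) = 9*k^5 - 18*k^4 + 23*k^3 + 4*k^2 - 18*k + 18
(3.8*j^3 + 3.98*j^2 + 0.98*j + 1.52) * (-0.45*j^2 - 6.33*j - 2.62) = -1.71*j^5 - 25.845*j^4 - 35.5904*j^3 - 17.315*j^2 - 12.1892*j - 3.9824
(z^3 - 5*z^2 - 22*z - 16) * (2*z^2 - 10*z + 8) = 2*z^5 - 20*z^4 + 14*z^3 + 148*z^2 - 16*z - 128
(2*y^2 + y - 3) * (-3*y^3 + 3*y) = -6*y^5 - 3*y^4 + 15*y^3 + 3*y^2 - 9*y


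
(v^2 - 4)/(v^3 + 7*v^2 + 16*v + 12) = (v - 2)/(v^2 + 5*v + 6)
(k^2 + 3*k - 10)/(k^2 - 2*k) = (k + 5)/k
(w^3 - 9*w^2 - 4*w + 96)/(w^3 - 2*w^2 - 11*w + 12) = (w - 8)/(w - 1)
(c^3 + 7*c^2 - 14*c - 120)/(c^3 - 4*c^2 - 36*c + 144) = (c + 5)/(c - 6)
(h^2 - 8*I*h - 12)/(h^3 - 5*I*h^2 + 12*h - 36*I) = 1/(h + 3*I)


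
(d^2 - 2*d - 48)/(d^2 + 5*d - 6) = (d - 8)/(d - 1)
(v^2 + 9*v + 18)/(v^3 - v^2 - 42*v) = (v + 3)/(v*(v - 7))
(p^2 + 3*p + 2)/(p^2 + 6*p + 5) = (p + 2)/(p + 5)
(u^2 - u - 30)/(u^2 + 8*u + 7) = (u^2 - u - 30)/(u^2 + 8*u + 7)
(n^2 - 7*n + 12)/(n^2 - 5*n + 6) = (n - 4)/(n - 2)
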